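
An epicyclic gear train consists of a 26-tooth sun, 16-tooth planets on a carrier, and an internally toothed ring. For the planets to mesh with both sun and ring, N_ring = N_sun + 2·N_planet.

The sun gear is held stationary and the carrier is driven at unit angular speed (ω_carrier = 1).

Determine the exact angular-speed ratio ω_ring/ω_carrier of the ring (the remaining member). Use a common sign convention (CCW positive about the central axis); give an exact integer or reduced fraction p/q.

N_ring = 26 + 2·16 = 58
26(ω_s−ω_c) = −58(ω_r−ω_c),  ω_s=0, ω_c=1
ω_r = 1 − (26/58)(0−1) = 42/29
ω_r/ω_c = 42/29

42/29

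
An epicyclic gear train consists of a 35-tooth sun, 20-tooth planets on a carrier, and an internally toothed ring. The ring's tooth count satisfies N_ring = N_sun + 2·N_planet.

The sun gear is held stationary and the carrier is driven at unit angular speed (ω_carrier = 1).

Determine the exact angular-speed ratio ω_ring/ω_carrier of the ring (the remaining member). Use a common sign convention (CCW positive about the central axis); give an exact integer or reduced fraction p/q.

22/15

N_ring = 35 + 2·20 = 75
35(ω_s−ω_c) = −75(ω_r−ω_c),  ω_s=0, ω_c=1
ω_r = 1 − (35/75)(0−1) = 22/15
ω_r/ω_c = 22/15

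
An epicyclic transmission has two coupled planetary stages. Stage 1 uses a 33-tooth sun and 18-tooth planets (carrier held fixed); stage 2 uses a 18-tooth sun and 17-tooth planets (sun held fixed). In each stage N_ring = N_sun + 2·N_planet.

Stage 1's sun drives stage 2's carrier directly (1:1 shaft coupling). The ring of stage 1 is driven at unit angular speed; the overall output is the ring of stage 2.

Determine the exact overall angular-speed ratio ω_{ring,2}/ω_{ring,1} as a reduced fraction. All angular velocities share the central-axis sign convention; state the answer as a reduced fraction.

-805/286

Stage 1: N_ring = 33 + 2·18 = 69
Stage 1: 33(ω_s−ω_c) = −69(ω_r−ω_c),  ω_c=0, ω_r=1
Stage 1: ω_s = 0 − (69/33)(1−0) = -23/11
  ⇒ ω_s¹/ω_r¹ = -23/11
Stage 2: N_ring = 18 + 2·17 = 52
Stage 2: 18(ω_s−ω_c) = −52(ω_r−ω_c),  ω_s=0, ω_c=1
Stage 2: ω_r = 1 − (18/52)(0−1) = 35/26
  ⇒ ω_r²/ω_c² = 35/26
Coupling ω_c² = ω_s¹ ⇒ overall = -23/11 × 35/26 = -805/286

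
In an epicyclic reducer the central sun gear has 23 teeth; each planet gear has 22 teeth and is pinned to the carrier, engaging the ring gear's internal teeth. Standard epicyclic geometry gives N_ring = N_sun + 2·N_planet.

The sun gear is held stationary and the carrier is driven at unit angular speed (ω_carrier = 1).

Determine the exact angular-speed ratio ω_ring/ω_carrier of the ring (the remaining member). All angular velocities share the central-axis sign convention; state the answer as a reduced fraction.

N_ring = 23 + 2·22 = 67
23(ω_s−ω_c) = −67(ω_r−ω_c),  ω_s=0, ω_c=1
ω_r = 1 − (23/67)(0−1) = 90/67
ω_r/ω_c = 90/67

90/67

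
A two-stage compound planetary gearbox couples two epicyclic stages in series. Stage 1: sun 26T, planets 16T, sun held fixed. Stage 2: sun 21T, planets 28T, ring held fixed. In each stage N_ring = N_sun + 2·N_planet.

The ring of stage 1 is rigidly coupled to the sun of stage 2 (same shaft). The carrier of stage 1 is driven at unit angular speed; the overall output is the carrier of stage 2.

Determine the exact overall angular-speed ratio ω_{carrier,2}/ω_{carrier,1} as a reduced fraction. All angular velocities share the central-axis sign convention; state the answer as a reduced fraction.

Stage 1: N_ring = 26 + 2·16 = 58
Stage 1: 26(ω_s−ω_c) = −58(ω_r−ω_c),  ω_s=0, ω_c=1
Stage 1: ω_r = 1 − (26/58)(0−1) = 42/29
  ⇒ ω_r¹/ω_c¹ = 42/29
Stage 2: N_ring = 21 + 2·28 = 77
Stage 2: 21(ω_s−ω_c) = −77(ω_r−ω_c),  ω_r=0, ω_s=1
Stage 2: 21(1−ω_c) = −77(0−ω_c)  ⇒  98ω_c = 21  ⇒  ω_c = 3/14
  ⇒ ω_c²/ω_s² = 3/14
Coupling ω_s² = ω_r¹ ⇒ overall = 42/29 × 3/14 = 9/29

9/29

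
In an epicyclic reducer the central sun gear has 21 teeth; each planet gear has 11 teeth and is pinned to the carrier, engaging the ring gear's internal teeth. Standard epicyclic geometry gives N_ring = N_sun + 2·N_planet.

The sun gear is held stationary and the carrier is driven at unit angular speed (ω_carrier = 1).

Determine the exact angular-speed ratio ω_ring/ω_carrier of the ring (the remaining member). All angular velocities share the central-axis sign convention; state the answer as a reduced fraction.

64/43

N_ring = 21 + 2·11 = 43
21(ω_s−ω_c) = −43(ω_r−ω_c),  ω_s=0, ω_c=1
ω_r = 1 − (21/43)(0−1) = 64/43
ω_r/ω_c = 64/43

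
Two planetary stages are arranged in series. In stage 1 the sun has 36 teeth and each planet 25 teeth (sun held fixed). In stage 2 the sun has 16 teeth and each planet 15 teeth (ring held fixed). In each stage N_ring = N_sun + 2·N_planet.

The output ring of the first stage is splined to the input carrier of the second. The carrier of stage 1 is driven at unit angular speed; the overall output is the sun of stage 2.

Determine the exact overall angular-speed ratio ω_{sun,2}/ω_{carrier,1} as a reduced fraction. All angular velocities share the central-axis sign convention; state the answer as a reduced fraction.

1891/344

Stage 1: N_ring = 36 + 2·25 = 86
Stage 1: 36(ω_s−ω_c) = −86(ω_r−ω_c),  ω_s=0, ω_c=1
Stage 1: ω_r = 1 − (36/86)(0−1) = 61/43
  ⇒ ω_r¹/ω_c¹ = 61/43
Stage 2: N_ring = 16 + 2·15 = 46
Stage 2: 16(ω_s−ω_c) = −46(ω_r−ω_c),  ω_r=0, ω_c=1
Stage 2: ω_s = 1 − (46/16)(0−1) = 31/8
  ⇒ ω_s²/ω_c² = 31/8
Coupling ω_c² = ω_r¹ ⇒ overall = 61/43 × 31/8 = 1891/344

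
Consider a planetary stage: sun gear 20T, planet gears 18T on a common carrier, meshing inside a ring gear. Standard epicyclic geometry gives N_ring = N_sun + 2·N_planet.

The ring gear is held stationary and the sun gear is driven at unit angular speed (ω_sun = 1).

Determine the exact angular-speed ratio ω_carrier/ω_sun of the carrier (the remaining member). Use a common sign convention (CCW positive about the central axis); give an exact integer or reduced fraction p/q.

5/19

N_ring = 20 + 2·18 = 56
20(ω_s−ω_c) = −56(ω_r−ω_c),  ω_r=0, ω_s=1
20(1−ω_c) = −56(0−ω_c)  ⇒  76ω_c = 20  ⇒  ω_c = 5/19
ω_c/ω_s = 5/19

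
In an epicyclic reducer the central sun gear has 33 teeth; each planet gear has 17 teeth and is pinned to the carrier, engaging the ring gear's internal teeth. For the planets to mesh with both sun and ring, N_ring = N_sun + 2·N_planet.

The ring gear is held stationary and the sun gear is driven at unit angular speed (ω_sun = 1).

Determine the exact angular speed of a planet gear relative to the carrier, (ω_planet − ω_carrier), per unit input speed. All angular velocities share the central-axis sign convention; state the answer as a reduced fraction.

N_ring = 33 + 2·17 = 67
33(ω_s−ω_c) = −67(ω_r−ω_c),  ω_r=0, ω_s=1
33(1−ω_c) = −67(0−ω_c)  ⇒  100ω_c = 33  ⇒  ω_c = 33/100
sun–planet: 33·(1−33/100) = −17·(ω_p−ω_c)  ⇒  ω_p−ω_c = −(33/17)·(67/100) = -2211/1700

-2211/1700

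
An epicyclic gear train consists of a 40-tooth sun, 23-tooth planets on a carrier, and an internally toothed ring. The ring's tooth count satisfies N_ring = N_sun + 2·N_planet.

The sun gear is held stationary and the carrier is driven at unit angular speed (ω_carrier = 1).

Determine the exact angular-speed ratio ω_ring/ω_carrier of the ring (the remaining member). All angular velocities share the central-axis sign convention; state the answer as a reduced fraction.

N_ring = 40 + 2·23 = 86
40(ω_s−ω_c) = −86(ω_r−ω_c),  ω_s=0, ω_c=1
ω_r = 1 − (40/86)(0−1) = 63/43
ω_r/ω_c = 63/43

63/43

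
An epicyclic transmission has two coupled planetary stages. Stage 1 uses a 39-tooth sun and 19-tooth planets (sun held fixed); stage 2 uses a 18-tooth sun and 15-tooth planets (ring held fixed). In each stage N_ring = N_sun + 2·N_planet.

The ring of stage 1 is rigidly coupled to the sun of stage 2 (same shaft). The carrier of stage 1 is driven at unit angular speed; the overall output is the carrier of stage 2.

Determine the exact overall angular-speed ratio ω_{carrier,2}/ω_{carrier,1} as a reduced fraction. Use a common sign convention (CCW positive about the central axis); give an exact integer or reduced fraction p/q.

348/847

Stage 1: N_ring = 39 + 2·19 = 77
Stage 1: 39(ω_s−ω_c) = −77(ω_r−ω_c),  ω_s=0, ω_c=1
Stage 1: ω_r = 1 − (39/77)(0−1) = 116/77
  ⇒ ω_r¹/ω_c¹ = 116/77
Stage 2: N_ring = 18 + 2·15 = 48
Stage 2: 18(ω_s−ω_c) = −48(ω_r−ω_c),  ω_r=0, ω_s=1
Stage 2: 18(1−ω_c) = −48(0−ω_c)  ⇒  66ω_c = 18  ⇒  ω_c = 3/11
  ⇒ ω_c²/ω_s² = 3/11
Coupling ω_s² = ω_r¹ ⇒ overall = 116/77 × 3/11 = 348/847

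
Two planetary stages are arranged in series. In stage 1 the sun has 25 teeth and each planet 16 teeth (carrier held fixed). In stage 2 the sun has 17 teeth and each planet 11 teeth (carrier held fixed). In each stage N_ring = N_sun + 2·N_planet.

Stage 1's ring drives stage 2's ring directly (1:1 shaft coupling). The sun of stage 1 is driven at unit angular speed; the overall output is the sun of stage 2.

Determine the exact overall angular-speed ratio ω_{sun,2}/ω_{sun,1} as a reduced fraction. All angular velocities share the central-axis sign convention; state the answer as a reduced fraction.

325/323

Stage 1: N_ring = 25 + 2·16 = 57
Stage 1: 25(ω_s−ω_c) = −57(ω_r−ω_c),  ω_c=0, ω_s=1
Stage 1: ω_r = 0 − (25/57)(1−0) = -25/57
  ⇒ ω_r¹/ω_s¹ = -25/57
Stage 2: N_ring = 17 + 2·11 = 39
Stage 2: 17(ω_s−ω_c) = −39(ω_r−ω_c),  ω_c=0, ω_r=1
Stage 2: ω_s = 0 − (39/17)(1−0) = -39/17
  ⇒ ω_s²/ω_r² = -39/17
Coupling ω_r² = ω_r¹ ⇒ overall = -25/57 × -39/17 = 325/323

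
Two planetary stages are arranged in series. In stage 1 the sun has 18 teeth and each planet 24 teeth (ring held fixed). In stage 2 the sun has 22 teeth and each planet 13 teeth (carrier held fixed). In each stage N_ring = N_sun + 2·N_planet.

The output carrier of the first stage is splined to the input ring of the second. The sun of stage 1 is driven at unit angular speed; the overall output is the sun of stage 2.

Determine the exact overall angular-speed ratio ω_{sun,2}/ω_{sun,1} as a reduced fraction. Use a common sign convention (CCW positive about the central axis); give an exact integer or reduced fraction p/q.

-36/77

Stage 1: N_ring = 18 + 2·24 = 66
Stage 1: 18(ω_s−ω_c) = −66(ω_r−ω_c),  ω_r=0, ω_s=1
Stage 1: 18(1−ω_c) = −66(0−ω_c)  ⇒  84ω_c = 18  ⇒  ω_c = 3/14
  ⇒ ω_c¹/ω_s¹ = 3/14
Stage 2: N_ring = 22 + 2·13 = 48
Stage 2: 22(ω_s−ω_c) = −48(ω_r−ω_c),  ω_c=0, ω_r=1
Stage 2: ω_s = 0 − (48/22)(1−0) = -24/11
  ⇒ ω_s²/ω_r² = -24/11
Coupling ω_r² = ω_c¹ ⇒ overall = 3/14 × -24/11 = -36/77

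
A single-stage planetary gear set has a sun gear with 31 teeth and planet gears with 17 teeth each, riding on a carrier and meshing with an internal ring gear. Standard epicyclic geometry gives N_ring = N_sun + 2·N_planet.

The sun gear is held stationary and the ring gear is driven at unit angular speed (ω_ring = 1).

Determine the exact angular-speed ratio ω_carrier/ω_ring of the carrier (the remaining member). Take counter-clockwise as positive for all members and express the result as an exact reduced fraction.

65/96

N_ring = 31 + 2·17 = 65
31(ω_s−ω_c) = −65(ω_r−ω_c),  ω_s=0, ω_r=1
31(0−ω_c) = −65(1−ω_c)  ⇒  96ω_c = 65  ⇒  ω_c = 65/96
ω_c/ω_r = 65/96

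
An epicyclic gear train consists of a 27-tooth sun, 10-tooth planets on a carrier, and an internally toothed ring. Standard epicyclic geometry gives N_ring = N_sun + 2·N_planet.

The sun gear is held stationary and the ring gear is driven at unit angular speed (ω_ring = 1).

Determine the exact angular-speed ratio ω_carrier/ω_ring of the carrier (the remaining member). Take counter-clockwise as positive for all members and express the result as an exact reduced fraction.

N_ring = 27 + 2·10 = 47
27(ω_s−ω_c) = −47(ω_r−ω_c),  ω_s=0, ω_r=1
27(0−ω_c) = −47(1−ω_c)  ⇒  74ω_c = 47  ⇒  ω_c = 47/74
ω_c/ω_r = 47/74

47/74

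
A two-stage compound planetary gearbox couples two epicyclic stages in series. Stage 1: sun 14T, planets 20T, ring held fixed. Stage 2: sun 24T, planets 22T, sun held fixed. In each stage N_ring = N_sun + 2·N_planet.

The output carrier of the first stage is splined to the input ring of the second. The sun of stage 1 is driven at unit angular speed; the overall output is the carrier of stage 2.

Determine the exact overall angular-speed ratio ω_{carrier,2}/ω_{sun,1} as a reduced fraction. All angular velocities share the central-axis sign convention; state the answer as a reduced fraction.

7/46

Stage 1: N_ring = 14 + 2·20 = 54
Stage 1: 14(ω_s−ω_c) = −54(ω_r−ω_c),  ω_r=0, ω_s=1
Stage 1: 14(1−ω_c) = −54(0−ω_c)  ⇒  68ω_c = 14  ⇒  ω_c = 7/34
  ⇒ ω_c¹/ω_s¹ = 7/34
Stage 2: N_ring = 24 + 2·22 = 68
Stage 2: 24(ω_s−ω_c) = −68(ω_r−ω_c),  ω_s=0, ω_r=1
Stage 2: 24(0−ω_c) = −68(1−ω_c)  ⇒  92ω_c = 68  ⇒  ω_c = 17/23
  ⇒ ω_c²/ω_r² = 17/23
Coupling ω_r² = ω_c¹ ⇒ overall = 7/34 × 17/23 = 7/46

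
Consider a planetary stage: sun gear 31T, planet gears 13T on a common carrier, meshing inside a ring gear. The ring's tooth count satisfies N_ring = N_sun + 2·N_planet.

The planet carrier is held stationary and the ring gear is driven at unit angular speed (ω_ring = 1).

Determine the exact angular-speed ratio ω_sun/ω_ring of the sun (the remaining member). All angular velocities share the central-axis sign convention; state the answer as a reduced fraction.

-57/31

N_ring = 31 + 2·13 = 57
31(ω_s−ω_c) = −57(ω_r−ω_c),  ω_c=0, ω_r=1
ω_s = 0 − (57/31)(1−0) = -57/31
ω_s/ω_r = -57/31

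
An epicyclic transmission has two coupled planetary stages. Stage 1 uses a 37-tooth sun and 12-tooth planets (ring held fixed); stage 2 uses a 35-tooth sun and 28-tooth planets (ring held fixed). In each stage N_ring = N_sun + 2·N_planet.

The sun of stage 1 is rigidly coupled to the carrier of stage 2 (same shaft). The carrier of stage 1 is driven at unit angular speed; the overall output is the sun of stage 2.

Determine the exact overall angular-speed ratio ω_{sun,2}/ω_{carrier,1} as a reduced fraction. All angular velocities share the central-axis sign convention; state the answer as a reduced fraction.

Stage 1: N_ring = 37 + 2·12 = 61
Stage 1: 37(ω_s−ω_c) = −61(ω_r−ω_c),  ω_r=0, ω_c=1
Stage 1: ω_s = 1 − (61/37)(0−1) = 98/37
  ⇒ ω_s¹/ω_c¹ = 98/37
Stage 2: N_ring = 35 + 2·28 = 91
Stage 2: 35(ω_s−ω_c) = −91(ω_r−ω_c),  ω_r=0, ω_c=1
Stage 2: ω_s = 1 − (91/35)(0−1) = 18/5
  ⇒ ω_s²/ω_c² = 18/5
Coupling ω_c² = ω_s¹ ⇒ overall = 98/37 × 18/5 = 1764/185

1764/185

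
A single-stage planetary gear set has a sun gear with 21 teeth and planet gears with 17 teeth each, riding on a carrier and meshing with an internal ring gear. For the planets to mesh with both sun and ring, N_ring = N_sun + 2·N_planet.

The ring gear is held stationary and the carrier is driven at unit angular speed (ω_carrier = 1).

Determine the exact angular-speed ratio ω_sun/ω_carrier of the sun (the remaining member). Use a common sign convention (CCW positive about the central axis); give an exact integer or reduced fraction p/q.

N_ring = 21 + 2·17 = 55
21(ω_s−ω_c) = −55(ω_r−ω_c),  ω_r=0, ω_c=1
ω_s = 1 − (55/21)(0−1) = 76/21
ω_s/ω_c = 76/21

76/21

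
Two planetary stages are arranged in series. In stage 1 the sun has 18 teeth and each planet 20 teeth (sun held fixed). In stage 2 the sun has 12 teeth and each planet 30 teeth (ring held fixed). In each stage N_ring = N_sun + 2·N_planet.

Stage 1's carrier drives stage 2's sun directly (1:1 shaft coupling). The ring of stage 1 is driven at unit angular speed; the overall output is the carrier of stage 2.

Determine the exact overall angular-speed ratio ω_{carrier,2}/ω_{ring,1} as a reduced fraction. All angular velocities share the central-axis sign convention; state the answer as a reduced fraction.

Stage 1: N_ring = 18 + 2·20 = 58
Stage 1: 18(ω_s−ω_c) = −58(ω_r−ω_c),  ω_s=0, ω_r=1
Stage 1: 18(0−ω_c) = −58(1−ω_c)  ⇒  76ω_c = 58  ⇒  ω_c = 29/38
  ⇒ ω_c¹/ω_r¹ = 29/38
Stage 2: N_ring = 12 + 2·30 = 72
Stage 2: 12(ω_s−ω_c) = −72(ω_r−ω_c),  ω_r=0, ω_s=1
Stage 2: 12(1−ω_c) = −72(0−ω_c)  ⇒  84ω_c = 12  ⇒  ω_c = 1/7
  ⇒ ω_c²/ω_s² = 1/7
Coupling ω_s² = ω_c¹ ⇒ overall = 29/38 × 1/7 = 29/266

29/266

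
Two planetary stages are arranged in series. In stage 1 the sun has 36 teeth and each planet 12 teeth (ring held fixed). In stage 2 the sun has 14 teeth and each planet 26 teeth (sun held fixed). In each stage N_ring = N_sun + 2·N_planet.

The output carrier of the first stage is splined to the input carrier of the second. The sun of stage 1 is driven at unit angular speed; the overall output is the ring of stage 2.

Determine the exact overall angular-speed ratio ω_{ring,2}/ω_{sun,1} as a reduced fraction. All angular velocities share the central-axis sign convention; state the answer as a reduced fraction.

5/11

Stage 1: N_ring = 36 + 2·12 = 60
Stage 1: 36(ω_s−ω_c) = −60(ω_r−ω_c),  ω_r=0, ω_s=1
Stage 1: 36(1−ω_c) = −60(0−ω_c)  ⇒  96ω_c = 36  ⇒  ω_c = 3/8
  ⇒ ω_c¹/ω_s¹ = 3/8
Stage 2: N_ring = 14 + 2·26 = 66
Stage 2: 14(ω_s−ω_c) = −66(ω_r−ω_c),  ω_s=0, ω_c=1
Stage 2: ω_r = 1 − (14/66)(0−1) = 40/33
  ⇒ ω_r²/ω_c² = 40/33
Coupling ω_c² = ω_c¹ ⇒ overall = 3/8 × 40/33 = 5/11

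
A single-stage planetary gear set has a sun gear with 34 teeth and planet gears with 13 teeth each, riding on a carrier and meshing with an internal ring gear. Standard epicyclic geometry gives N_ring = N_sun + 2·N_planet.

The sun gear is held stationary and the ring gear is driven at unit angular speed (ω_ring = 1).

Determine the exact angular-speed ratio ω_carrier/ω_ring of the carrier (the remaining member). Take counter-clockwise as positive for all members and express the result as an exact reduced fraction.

30/47

N_ring = 34 + 2·13 = 60
34(ω_s−ω_c) = −60(ω_r−ω_c),  ω_s=0, ω_r=1
34(0−ω_c) = −60(1−ω_c)  ⇒  94ω_c = 60  ⇒  ω_c = 30/47
ω_c/ω_r = 30/47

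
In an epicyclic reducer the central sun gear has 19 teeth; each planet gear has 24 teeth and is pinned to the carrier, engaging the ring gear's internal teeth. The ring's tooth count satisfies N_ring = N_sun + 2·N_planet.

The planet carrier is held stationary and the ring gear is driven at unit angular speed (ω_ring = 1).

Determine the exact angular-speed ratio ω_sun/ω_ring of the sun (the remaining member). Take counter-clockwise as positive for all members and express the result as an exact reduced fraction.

-67/19

N_ring = 19 + 2·24 = 67
19(ω_s−ω_c) = −67(ω_r−ω_c),  ω_c=0, ω_r=1
ω_s = 0 − (67/19)(1−0) = -67/19
ω_s/ω_r = -67/19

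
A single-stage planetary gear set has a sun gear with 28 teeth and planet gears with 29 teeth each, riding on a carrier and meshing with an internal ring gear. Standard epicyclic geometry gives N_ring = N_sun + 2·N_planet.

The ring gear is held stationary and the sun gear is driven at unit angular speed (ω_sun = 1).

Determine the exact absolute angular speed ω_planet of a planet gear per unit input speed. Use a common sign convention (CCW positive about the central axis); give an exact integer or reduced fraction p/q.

-14/29

N_ring = 28 + 2·29 = 86
28(ω_s−ω_c) = −86(ω_r−ω_c),  ω_r=0, ω_s=1
28(1−ω_c) = −86(0−ω_c)  ⇒  114ω_c = 28  ⇒  ω_c = 14/57
sun–planet: 28·(1−14/57) = −29·(ω_p−ω_c)  ⇒  ω_p−ω_c = −(28/29)·(43/57) = -1204/1653
ω_p = 14/57 − 1204/1653 = -14/29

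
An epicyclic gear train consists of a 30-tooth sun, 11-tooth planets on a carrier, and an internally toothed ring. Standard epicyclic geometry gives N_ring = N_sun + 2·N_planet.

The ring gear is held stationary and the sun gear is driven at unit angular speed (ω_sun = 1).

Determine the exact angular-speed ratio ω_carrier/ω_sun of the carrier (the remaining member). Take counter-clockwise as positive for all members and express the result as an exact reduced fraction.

N_ring = 30 + 2·11 = 52
30(ω_s−ω_c) = −52(ω_r−ω_c),  ω_r=0, ω_s=1
30(1−ω_c) = −52(0−ω_c)  ⇒  82ω_c = 30  ⇒  ω_c = 15/41
ω_c/ω_s = 15/41

15/41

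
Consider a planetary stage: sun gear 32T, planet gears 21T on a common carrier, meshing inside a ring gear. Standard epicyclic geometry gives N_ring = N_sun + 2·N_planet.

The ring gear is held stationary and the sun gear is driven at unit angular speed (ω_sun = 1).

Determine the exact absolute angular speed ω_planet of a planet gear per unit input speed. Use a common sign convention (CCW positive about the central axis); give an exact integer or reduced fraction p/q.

-16/21

N_ring = 32 + 2·21 = 74
32(ω_s−ω_c) = −74(ω_r−ω_c),  ω_r=0, ω_s=1
32(1−ω_c) = −74(0−ω_c)  ⇒  106ω_c = 32  ⇒  ω_c = 16/53
sun–planet: 32·(1−16/53) = −21·(ω_p−ω_c)  ⇒  ω_p−ω_c = −(32/21)·(37/53) = -1184/1113
ω_p = 16/53 − 1184/1113 = -16/21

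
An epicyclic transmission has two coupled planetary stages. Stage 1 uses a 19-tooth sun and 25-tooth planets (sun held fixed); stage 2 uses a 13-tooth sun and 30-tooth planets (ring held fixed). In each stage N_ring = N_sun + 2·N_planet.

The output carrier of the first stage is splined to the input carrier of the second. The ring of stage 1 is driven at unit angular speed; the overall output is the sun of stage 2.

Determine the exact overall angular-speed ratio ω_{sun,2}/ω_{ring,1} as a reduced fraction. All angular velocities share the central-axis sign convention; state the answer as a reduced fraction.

2967/572

Stage 1: N_ring = 19 + 2·25 = 69
Stage 1: 19(ω_s−ω_c) = −69(ω_r−ω_c),  ω_s=0, ω_r=1
Stage 1: 19(0−ω_c) = −69(1−ω_c)  ⇒  88ω_c = 69  ⇒  ω_c = 69/88
  ⇒ ω_c¹/ω_r¹ = 69/88
Stage 2: N_ring = 13 + 2·30 = 73
Stage 2: 13(ω_s−ω_c) = −73(ω_r−ω_c),  ω_r=0, ω_c=1
Stage 2: ω_s = 1 − (73/13)(0−1) = 86/13
  ⇒ ω_s²/ω_c² = 86/13
Coupling ω_c² = ω_c¹ ⇒ overall = 69/88 × 86/13 = 2967/572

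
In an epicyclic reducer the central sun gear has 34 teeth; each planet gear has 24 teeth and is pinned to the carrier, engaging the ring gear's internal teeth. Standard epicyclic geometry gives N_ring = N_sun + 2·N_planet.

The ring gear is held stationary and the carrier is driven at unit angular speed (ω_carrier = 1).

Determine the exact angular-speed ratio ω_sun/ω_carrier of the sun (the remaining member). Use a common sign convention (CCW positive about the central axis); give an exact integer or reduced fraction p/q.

N_ring = 34 + 2·24 = 82
34(ω_s−ω_c) = −82(ω_r−ω_c),  ω_r=0, ω_c=1
ω_s = 1 − (82/34)(0−1) = 58/17
ω_s/ω_c = 58/17

58/17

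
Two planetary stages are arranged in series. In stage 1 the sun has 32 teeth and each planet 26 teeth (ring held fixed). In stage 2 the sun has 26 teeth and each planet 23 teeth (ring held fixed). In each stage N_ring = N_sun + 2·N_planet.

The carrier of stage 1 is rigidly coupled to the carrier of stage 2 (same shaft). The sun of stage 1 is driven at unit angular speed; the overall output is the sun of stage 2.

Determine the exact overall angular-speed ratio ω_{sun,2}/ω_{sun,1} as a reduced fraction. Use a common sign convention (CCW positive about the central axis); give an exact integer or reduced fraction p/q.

Stage 1: N_ring = 32 + 2·26 = 84
Stage 1: 32(ω_s−ω_c) = −84(ω_r−ω_c),  ω_r=0, ω_s=1
Stage 1: 32(1−ω_c) = −84(0−ω_c)  ⇒  116ω_c = 32  ⇒  ω_c = 8/29
  ⇒ ω_c¹/ω_s¹ = 8/29
Stage 2: N_ring = 26 + 2·23 = 72
Stage 2: 26(ω_s−ω_c) = −72(ω_r−ω_c),  ω_r=0, ω_c=1
Stage 2: ω_s = 1 − (72/26)(0−1) = 49/13
  ⇒ ω_s²/ω_c² = 49/13
Coupling ω_c² = ω_c¹ ⇒ overall = 8/29 × 49/13 = 392/377

392/377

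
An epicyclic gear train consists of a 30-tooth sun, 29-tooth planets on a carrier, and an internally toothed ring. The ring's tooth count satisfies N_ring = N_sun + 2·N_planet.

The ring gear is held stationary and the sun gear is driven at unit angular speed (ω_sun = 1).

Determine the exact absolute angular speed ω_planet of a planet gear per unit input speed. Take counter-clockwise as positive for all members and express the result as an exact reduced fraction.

N_ring = 30 + 2·29 = 88
30(ω_s−ω_c) = −88(ω_r−ω_c),  ω_r=0, ω_s=1
30(1−ω_c) = −88(0−ω_c)  ⇒  118ω_c = 30  ⇒  ω_c = 15/59
sun–planet: 30·(1−15/59) = −29·(ω_p−ω_c)  ⇒  ω_p−ω_c = −(30/29)·(44/59) = -1320/1711
ω_p = 15/59 − 1320/1711 = -15/29

-15/29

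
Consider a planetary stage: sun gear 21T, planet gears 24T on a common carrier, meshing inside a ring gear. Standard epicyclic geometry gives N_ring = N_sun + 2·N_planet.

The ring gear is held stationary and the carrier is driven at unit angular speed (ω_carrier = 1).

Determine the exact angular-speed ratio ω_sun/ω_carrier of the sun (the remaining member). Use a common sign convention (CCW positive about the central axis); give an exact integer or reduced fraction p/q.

30/7

N_ring = 21 + 2·24 = 69
21(ω_s−ω_c) = −69(ω_r−ω_c),  ω_r=0, ω_c=1
ω_s = 1 − (69/21)(0−1) = 30/7
ω_s/ω_c = 30/7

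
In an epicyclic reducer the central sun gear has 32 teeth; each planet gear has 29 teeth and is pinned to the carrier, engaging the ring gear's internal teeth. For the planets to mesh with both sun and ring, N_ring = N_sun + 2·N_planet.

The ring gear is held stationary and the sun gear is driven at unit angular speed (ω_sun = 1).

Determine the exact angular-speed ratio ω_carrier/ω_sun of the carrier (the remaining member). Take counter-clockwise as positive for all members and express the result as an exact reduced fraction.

16/61

N_ring = 32 + 2·29 = 90
32(ω_s−ω_c) = −90(ω_r−ω_c),  ω_r=0, ω_s=1
32(1−ω_c) = −90(0−ω_c)  ⇒  122ω_c = 32  ⇒  ω_c = 16/61
ω_c/ω_s = 16/61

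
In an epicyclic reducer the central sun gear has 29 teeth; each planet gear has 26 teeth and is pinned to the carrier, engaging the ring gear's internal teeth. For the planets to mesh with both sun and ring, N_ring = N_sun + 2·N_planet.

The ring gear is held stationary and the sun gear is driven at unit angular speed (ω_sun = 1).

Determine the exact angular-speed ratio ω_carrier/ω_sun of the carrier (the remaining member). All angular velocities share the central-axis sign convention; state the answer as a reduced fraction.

29/110

N_ring = 29 + 2·26 = 81
29(ω_s−ω_c) = −81(ω_r−ω_c),  ω_r=0, ω_s=1
29(1−ω_c) = −81(0−ω_c)  ⇒  110ω_c = 29  ⇒  ω_c = 29/110
ω_c/ω_s = 29/110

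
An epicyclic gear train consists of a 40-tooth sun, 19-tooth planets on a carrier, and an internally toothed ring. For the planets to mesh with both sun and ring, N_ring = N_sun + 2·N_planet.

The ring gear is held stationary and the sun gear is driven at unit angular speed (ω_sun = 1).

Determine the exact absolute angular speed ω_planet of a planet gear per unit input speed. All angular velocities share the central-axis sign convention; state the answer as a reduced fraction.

-20/19

N_ring = 40 + 2·19 = 78
40(ω_s−ω_c) = −78(ω_r−ω_c),  ω_r=0, ω_s=1
40(1−ω_c) = −78(0−ω_c)  ⇒  118ω_c = 40  ⇒  ω_c = 20/59
sun–planet: 40·(1−20/59) = −19·(ω_p−ω_c)  ⇒  ω_p−ω_c = −(40/19)·(39/59) = -1560/1121
ω_p = 20/59 − 1560/1121 = -20/19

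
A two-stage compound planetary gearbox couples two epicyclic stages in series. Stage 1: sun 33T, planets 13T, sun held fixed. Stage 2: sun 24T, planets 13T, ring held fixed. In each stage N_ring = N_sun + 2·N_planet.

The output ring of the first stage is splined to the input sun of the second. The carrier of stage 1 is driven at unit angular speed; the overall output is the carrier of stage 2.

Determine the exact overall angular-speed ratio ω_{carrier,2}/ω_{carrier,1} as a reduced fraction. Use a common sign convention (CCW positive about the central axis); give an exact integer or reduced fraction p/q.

1104/2183

Stage 1: N_ring = 33 + 2·13 = 59
Stage 1: 33(ω_s−ω_c) = −59(ω_r−ω_c),  ω_s=0, ω_c=1
Stage 1: ω_r = 1 − (33/59)(0−1) = 92/59
  ⇒ ω_r¹/ω_c¹ = 92/59
Stage 2: N_ring = 24 + 2·13 = 50
Stage 2: 24(ω_s−ω_c) = −50(ω_r−ω_c),  ω_r=0, ω_s=1
Stage 2: 24(1−ω_c) = −50(0−ω_c)  ⇒  74ω_c = 24  ⇒  ω_c = 12/37
  ⇒ ω_c²/ω_s² = 12/37
Coupling ω_s² = ω_r¹ ⇒ overall = 92/59 × 12/37 = 1104/2183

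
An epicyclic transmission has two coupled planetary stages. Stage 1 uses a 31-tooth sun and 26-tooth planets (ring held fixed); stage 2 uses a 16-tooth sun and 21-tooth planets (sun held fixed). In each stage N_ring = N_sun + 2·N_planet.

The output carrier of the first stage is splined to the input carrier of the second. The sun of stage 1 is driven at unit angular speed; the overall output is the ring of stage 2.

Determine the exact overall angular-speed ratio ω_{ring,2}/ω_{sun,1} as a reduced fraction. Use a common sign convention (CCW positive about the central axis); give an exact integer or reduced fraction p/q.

Stage 1: N_ring = 31 + 2·26 = 83
Stage 1: 31(ω_s−ω_c) = −83(ω_r−ω_c),  ω_r=0, ω_s=1
Stage 1: 31(1−ω_c) = −83(0−ω_c)  ⇒  114ω_c = 31  ⇒  ω_c = 31/114
  ⇒ ω_c¹/ω_s¹ = 31/114
Stage 2: N_ring = 16 + 2·21 = 58
Stage 2: 16(ω_s−ω_c) = −58(ω_r−ω_c),  ω_s=0, ω_c=1
Stage 2: ω_r = 1 − (16/58)(0−1) = 37/29
  ⇒ ω_r²/ω_c² = 37/29
Coupling ω_c² = ω_c¹ ⇒ overall = 31/114 × 37/29 = 1147/3306

1147/3306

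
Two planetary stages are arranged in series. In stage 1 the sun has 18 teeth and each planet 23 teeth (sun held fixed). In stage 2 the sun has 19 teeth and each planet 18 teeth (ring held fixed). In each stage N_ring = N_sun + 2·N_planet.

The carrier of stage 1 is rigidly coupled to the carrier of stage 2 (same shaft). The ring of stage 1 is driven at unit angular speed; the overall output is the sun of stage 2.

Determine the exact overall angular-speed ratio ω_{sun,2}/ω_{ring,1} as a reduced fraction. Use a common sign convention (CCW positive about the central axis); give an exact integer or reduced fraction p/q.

Stage 1: N_ring = 18 + 2·23 = 64
Stage 1: 18(ω_s−ω_c) = −64(ω_r−ω_c),  ω_s=0, ω_r=1
Stage 1: 18(0−ω_c) = −64(1−ω_c)  ⇒  82ω_c = 64  ⇒  ω_c = 32/41
  ⇒ ω_c¹/ω_r¹ = 32/41
Stage 2: N_ring = 19 + 2·18 = 55
Stage 2: 19(ω_s−ω_c) = −55(ω_r−ω_c),  ω_r=0, ω_c=1
Stage 2: ω_s = 1 − (55/19)(0−1) = 74/19
  ⇒ ω_s²/ω_c² = 74/19
Coupling ω_c² = ω_c¹ ⇒ overall = 32/41 × 74/19 = 2368/779

2368/779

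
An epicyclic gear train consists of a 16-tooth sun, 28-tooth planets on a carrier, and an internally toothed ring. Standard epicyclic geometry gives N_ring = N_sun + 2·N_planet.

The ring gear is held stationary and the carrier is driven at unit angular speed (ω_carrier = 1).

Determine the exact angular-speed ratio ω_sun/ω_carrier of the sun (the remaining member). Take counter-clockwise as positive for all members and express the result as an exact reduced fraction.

N_ring = 16 + 2·28 = 72
16(ω_s−ω_c) = −72(ω_r−ω_c),  ω_r=0, ω_c=1
ω_s = 1 − (72/16)(0−1) = 11/2
ω_s/ω_c = 11/2

11/2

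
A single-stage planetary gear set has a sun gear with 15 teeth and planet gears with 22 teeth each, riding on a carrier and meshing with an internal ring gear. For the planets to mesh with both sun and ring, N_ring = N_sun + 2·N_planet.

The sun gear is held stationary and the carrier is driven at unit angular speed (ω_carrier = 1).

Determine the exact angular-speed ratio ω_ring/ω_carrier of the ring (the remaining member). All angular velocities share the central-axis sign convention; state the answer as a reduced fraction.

N_ring = 15 + 2·22 = 59
15(ω_s−ω_c) = −59(ω_r−ω_c),  ω_s=0, ω_c=1
ω_r = 1 − (15/59)(0−1) = 74/59
ω_r/ω_c = 74/59

74/59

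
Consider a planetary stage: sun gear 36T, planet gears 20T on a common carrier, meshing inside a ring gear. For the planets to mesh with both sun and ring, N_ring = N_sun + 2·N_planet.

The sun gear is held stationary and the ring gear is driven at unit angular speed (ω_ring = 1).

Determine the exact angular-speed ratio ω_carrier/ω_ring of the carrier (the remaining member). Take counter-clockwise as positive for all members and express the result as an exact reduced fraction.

N_ring = 36 + 2·20 = 76
36(ω_s−ω_c) = −76(ω_r−ω_c),  ω_s=0, ω_r=1
36(0−ω_c) = −76(1−ω_c)  ⇒  112ω_c = 76  ⇒  ω_c = 19/28
ω_c/ω_r = 19/28

19/28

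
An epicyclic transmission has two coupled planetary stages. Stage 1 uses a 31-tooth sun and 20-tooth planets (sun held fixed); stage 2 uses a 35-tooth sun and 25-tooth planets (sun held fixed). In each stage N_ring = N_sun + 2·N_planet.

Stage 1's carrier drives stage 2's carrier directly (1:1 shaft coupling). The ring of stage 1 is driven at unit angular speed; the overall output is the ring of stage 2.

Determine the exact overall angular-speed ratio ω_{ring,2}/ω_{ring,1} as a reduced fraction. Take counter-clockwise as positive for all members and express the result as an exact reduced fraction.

Stage 1: N_ring = 31 + 2·20 = 71
Stage 1: 31(ω_s−ω_c) = −71(ω_r−ω_c),  ω_s=0, ω_r=1
Stage 1: 31(0−ω_c) = −71(1−ω_c)  ⇒  102ω_c = 71  ⇒  ω_c = 71/102
  ⇒ ω_c¹/ω_r¹ = 71/102
Stage 2: N_ring = 35 + 2·25 = 85
Stage 2: 35(ω_s−ω_c) = −85(ω_r−ω_c),  ω_s=0, ω_c=1
Stage 2: ω_r = 1 − (35/85)(0−1) = 24/17
  ⇒ ω_r²/ω_c² = 24/17
Coupling ω_c² = ω_c¹ ⇒ overall = 71/102 × 24/17 = 284/289

284/289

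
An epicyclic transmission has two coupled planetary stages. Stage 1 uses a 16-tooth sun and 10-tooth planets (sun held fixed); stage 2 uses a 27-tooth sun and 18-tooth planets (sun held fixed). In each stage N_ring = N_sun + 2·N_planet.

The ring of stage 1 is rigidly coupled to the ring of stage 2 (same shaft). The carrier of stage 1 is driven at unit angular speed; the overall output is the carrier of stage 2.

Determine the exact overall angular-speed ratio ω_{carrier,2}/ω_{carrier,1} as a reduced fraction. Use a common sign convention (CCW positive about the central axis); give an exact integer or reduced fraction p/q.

91/90

Stage 1: N_ring = 16 + 2·10 = 36
Stage 1: 16(ω_s−ω_c) = −36(ω_r−ω_c),  ω_s=0, ω_c=1
Stage 1: ω_r = 1 − (16/36)(0−1) = 13/9
  ⇒ ω_r¹/ω_c¹ = 13/9
Stage 2: N_ring = 27 + 2·18 = 63
Stage 2: 27(ω_s−ω_c) = −63(ω_r−ω_c),  ω_s=0, ω_r=1
Stage 2: 27(0−ω_c) = −63(1−ω_c)  ⇒  90ω_c = 63  ⇒  ω_c = 7/10
  ⇒ ω_c²/ω_r² = 7/10
Coupling ω_r² = ω_r¹ ⇒ overall = 13/9 × 7/10 = 91/90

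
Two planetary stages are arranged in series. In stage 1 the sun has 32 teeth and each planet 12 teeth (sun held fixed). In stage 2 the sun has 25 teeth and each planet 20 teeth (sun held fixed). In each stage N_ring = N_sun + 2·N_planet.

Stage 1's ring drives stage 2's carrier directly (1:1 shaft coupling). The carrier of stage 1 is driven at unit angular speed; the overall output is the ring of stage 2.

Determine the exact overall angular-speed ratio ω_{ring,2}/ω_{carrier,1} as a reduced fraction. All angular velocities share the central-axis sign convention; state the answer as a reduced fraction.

Stage 1: N_ring = 32 + 2·12 = 56
Stage 1: 32(ω_s−ω_c) = −56(ω_r−ω_c),  ω_s=0, ω_c=1
Stage 1: ω_r = 1 − (32/56)(0−1) = 11/7
  ⇒ ω_r¹/ω_c¹ = 11/7
Stage 2: N_ring = 25 + 2·20 = 65
Stage 2: 25(ω_s−ω_c) = −65(ω_r−ω_c),  ω_s=0, ω_c=1
Stage 2: ω_r = 1 − (25/65)(0−1) = 18/13
  ⇒ ω_r²/ω_c² = 18/13
Coupling ω_c² = ω_r¹ ⇒ overall = 11/7 × 18/13 = 198/91

198/91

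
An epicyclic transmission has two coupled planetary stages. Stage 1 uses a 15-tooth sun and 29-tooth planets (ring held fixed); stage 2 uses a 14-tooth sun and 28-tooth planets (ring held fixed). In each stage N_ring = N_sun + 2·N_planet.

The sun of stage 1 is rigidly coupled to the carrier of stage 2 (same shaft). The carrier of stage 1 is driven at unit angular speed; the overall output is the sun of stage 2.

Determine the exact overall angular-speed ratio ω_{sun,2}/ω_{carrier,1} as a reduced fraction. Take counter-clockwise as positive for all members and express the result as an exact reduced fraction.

176/5

Stage 1: N_ring = 15 + 2·29 = 73
Stage 1: 15(ω_s−ω_c) = −73(ω_r−ω_c),  ω_r=0, ω_c=1
Stage 1: ω_s = 1 − (73/15)(0−1) = 88/15
  ⇒ ω_s¹/ω_c¹ = 88/15
Stage 2: N_ring = 14 + 2·28 = 70
Stage 2: 14(ω_s−ω_c) = −70(ω_r−ω_c),  ω_r=0, ω_c=1
Stage 2: ω_s = 1 − (70/14)(0−1) = 6
  ⇒ ω_s²/ω_c² = 6
Coupling ω_c² = ω_s¹ ⇒ overall = 88/15 × 6 = 176/5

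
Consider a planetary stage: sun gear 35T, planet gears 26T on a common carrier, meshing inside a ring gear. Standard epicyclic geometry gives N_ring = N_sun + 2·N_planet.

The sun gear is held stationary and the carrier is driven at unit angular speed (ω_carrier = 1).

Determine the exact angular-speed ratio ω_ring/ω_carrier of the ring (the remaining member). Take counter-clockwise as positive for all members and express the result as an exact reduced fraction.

122/87

N_ring = 35 + 2·26 = 87
35(ω_s−ω_c) = −87(ω_r−ω_c),  ω_s=0, ω_c=1
ω_r = 1 − (35/87)(0−1) = 122/87
ω_r/ω_c = 122/87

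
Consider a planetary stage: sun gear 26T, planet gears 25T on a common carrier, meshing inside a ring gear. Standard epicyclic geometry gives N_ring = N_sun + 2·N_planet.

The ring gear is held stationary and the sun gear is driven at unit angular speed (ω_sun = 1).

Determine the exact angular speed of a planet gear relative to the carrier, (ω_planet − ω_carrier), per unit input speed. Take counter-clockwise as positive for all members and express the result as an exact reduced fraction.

N_ring = 26 + 2·25 = 76
26(ω_s−ω_c) = −76(ω_r−ω_c),  ω_r=0, ω_s=1
26(1−ω_c) = −76(0−ω_c)  ⇒  102ω_c = 26  ⇒  ω_c = 13/51
sun–planet: 26·(1−13/51) = −25·(ω_p−ω_c)  ⇒  ω_p−ω_c = −(26/25)·(38/51) = -988/1275

-988/1275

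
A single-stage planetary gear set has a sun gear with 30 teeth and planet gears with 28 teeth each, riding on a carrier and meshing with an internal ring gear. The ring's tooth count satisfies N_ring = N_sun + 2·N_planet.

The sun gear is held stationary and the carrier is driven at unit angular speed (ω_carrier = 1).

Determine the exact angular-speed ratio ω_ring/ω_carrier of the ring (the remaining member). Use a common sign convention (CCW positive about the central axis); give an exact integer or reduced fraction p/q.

58/43

N_ring = 30 + 2·28 = 86
30(ω_s−ω_c) = −86(ω_r−ω_c),  ω_s=0, ω_c=1
ω_r = 1 − (30/86)(0−1) = 58/43
ω_r/ω_c = 58/43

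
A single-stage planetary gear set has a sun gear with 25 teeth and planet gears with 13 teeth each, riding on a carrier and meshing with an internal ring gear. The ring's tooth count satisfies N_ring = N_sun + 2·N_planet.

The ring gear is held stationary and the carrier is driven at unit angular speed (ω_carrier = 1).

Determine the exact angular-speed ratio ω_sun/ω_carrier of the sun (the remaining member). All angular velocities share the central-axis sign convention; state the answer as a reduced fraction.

76/25

N_ring = 25 + 2·13 = 51
25(ω_s−ω_c) = −51(ω_r−ω_c),  ω_r=0, ω_c=1
ω_s = 1 − (51/25)(0−1) = 76/25
ω_s/ω_c = 76/25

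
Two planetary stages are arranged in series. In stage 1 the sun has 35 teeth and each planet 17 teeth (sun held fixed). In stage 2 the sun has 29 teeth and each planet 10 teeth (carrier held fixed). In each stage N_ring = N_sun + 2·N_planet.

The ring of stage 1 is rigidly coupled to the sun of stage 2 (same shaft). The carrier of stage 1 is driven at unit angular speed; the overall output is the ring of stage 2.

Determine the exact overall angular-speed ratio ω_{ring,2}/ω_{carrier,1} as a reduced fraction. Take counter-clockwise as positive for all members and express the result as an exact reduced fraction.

Stage 1: N_ring = 35 + 2·17 = 69
Stage 1: 35(ω_s−ω_c) = −69(ω_r−ω_c),  ω_s=0, ω_c=1
Stage 1: ω_r = 1 − (35/69)(0−1) = 104/69
  ⇒ ω_r¹/ω_c¹ = 104/69
Stage 2: N_ring = 29 + 2·10 = 49
Stage 2: 29(ω_s−ω_c) = −49(ω_r−ω_c),  ω_c=0, ω_s=1
Stage 2: ω_r = 0 − (29/49)(1−0) = -29/49
  ⇒ ω_r²/ω_s² = -29/49
Coupling ω_s² = ω_r¹ ⇒ overall = 104/69 × -29/49 = -3016/3381

-3016/3381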